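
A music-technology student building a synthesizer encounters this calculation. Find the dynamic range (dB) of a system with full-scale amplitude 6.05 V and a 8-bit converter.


Dynamic range from full-scale to LSB:
V_min = V_max / 2^bits = 6.05 / 2^8
DR = 20 * log10(V_max / V_min)
   = 20 * log10(2^8)
   = 20 * 8 * log10(2)
   = 48.16 dB

48.16 dB


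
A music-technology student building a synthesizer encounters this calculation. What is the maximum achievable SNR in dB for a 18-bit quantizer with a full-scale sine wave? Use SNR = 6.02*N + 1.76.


Theoretical SNR for a full-scale sinusoid:
SNR = 6.02 * N + 1.76
    = 6.02 * 18 + 1.76
    = 108.36 + 1.76
    = 110.12 dB

110.12 dB


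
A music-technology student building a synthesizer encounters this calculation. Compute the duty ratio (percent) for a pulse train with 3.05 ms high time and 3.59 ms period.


Duty cycle as a percentage:
DC = (t_on / T) * 100
   = (3.05 / 3.59) * 100
   = 0.849582 * 100
   = 84.96 %

84.96 %


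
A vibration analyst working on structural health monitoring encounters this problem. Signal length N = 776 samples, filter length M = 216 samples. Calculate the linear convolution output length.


Linear convolution output length:
L = N + M - 1
  = 776 + 216 - 1
  = 991 samples

991


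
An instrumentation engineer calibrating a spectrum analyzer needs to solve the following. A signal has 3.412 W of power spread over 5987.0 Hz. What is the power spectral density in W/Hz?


Power spectral density:
PSD = P / BW
    = 3.412 / 5987.0
    = 0.0005699 W/Hz

0.0005699 W/Hz


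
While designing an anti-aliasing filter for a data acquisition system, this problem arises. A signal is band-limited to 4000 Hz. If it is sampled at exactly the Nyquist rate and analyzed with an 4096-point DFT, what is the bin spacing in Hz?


Step 1 — Nyquist sampling rate:
fs = 2 * fmax = 2 * 4000 = 8000 Hz

Step 2 — DFT bin spacing:
df = fs / N = 8000 / 4096 = 1.9531 Hz

1.9531 Hz


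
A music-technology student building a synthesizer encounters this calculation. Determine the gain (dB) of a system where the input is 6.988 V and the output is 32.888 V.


Voltage gain in dB:
G = 20 * log10(Vout / Vin)
  = 20 * log10(32.888 / 6.988)
  = 20 * log10(4.706354)
  = 20 * 0.672685
  = 13.45 dB

13.45 dB


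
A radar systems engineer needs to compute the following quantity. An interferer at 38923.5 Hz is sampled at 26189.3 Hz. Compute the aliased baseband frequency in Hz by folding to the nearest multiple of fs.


Compute the nearest integer multiple of fs to the signal:
n = round(38923.5 / 26189.3) = 1
f_alias = |38923.5 - 1 * 26189.3|
        = |38923.5 - 26189.3|
        = 12734.2 Hz

12734.2


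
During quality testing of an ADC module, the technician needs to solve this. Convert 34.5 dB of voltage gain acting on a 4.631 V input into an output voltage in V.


Output voltage from dB gain:
V_out = V_in * 10^(gain_dB / 20)
      = 4.631 * 10^(34.5 / 20)
      = 4.631 * 53.088444
      = 245.8526 V

245.8526 V


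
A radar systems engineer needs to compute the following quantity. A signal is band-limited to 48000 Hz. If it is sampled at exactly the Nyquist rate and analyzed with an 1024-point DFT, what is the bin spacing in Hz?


Step 1 — Nyquist sampling rate:
fs = 2 * fmax = 2 * 48000 = 96000 Hz

Step 2 — DFT bin spacing:
df = fs / N = 96000 / 1024 = 93.75 Hz

93.75 Hz


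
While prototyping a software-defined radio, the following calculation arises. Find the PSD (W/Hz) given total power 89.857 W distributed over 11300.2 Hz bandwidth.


Power spectral density:
PSD = P / BW
    = 89.857 / 11300.2
    = 0.00795181 W/Hz

0.00795181 W/Hz


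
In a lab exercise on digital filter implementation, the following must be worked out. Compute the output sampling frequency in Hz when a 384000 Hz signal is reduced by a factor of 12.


Decimation reduces the sample rate:
fs_out = fs_in / M
       = 384000 / 12
       = 32000.0 Hz

32000.0 Hz


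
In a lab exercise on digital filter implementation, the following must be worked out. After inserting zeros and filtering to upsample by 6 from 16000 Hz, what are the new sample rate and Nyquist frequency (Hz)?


Step 1 — output sample rate after interpolation by L:
fs_out = L * fs_in = 6 * 16000 = 96000 Hz

Step 2 — Nyquist frequency of the output stream:
f_Nyq = fs_out / 2 = 96000 / 2 = 48000.0 Hz

fs_out = 96000 Hz; f_Nyquist = 48000.0 Hz


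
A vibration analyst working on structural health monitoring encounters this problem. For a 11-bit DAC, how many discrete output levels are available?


Number of quantization levels = 2^N
= 2^11
= 2048

2048


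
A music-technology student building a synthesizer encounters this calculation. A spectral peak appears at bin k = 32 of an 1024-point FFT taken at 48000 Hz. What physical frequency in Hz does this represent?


Frequency of DFT bin k:
f_k = k * fs / N
    = 32 * 48000 / 1024
    = 1536000 / 1024
    = 1500.0 Hz

1500.0 Hz


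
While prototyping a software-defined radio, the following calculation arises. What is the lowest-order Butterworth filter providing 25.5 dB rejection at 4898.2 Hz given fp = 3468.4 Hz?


Butterworth filter order formula:
n = log10(10^(A/10) - 1) / (2 * log10(f_stop/f_pass))
10^(25.5/10) - 1 = 353.8134
f_stop/f_pass = 4898.2 / 3468.4 = 1.4122
n = 8.5012 -> ceil = 9

9


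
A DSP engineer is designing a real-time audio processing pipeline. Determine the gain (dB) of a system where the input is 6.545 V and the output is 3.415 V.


Voltage gain in dB:
G = 20 * log10(Vout / Vin)
  = 20 * log10(3.415 / 6.545)
  = 20 * log10(0.521772)
  = 20 * -0.282519
  = -5.65 dB

-5.65 dB


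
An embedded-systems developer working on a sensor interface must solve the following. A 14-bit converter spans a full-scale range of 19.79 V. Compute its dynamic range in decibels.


Dynamic range from full-scale to LSB:
V_min = V_max / 2^bits = 19.79 / 2^14
DR = 20 * log10(V_max / V_min)
   = 20 * log10(2^14)
   = 20 * 14 * log10(2)
   = 84.29 dB

84.29 dB


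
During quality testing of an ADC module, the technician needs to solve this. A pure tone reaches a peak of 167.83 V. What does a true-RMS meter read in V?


RMS voltage for a sinusoidal waveform:
V_rms = V_peak / sqrt(2)
      = 167.83 / 1.414214
      = 118.674 V

118.674 V


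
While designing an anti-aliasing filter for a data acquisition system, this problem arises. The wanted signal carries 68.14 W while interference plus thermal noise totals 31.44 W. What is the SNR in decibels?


SNR in decibels:
SNR = 10 * log10(Ps / Pn)
    = 10 * log10(68.14 / 31.44)
    = 10 * log10(2.1673)
    = 10 * 0.3359
    = 3.36 dB

3.36 dB


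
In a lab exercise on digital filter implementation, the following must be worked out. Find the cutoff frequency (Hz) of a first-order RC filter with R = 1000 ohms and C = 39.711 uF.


Cutoff frequency of a first-order RC filter:
fc = 1 / (2 * pi * R * C)
C = 39.711 uF = 3.9711e-05 F
fc = 1 / (2 * pi * 1000 * 3.9711e-05)
   = 1 / 0.24951157173341
   = 4.00783 Hz

4.00783 Hz


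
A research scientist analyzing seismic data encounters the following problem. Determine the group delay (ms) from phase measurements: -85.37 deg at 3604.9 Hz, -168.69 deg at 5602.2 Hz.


Group delay from phase difference:
tau = -d(phi)/d(omega)
d(phi) = -83.32 deg = -1.454208 rad
d(omega) = 2*pi*(5602.2 - 3604.9) = 12549.406 rad/s
tau = -(-1.454208) / 12549.406
    = 0.1159 ms

0.1159 ms


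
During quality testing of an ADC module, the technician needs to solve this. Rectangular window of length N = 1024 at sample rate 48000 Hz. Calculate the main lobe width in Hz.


Main lobe width for a rectangular window:
Width = 2 * fs / N
      = 2 * 48000 / 1024
      = 96000 / 1024
      = 93.75 Hz

93.75 Hz


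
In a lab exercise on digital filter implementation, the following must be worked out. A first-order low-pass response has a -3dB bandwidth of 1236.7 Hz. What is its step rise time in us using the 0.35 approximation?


Rise time from bandwidth relationship:
tr = 0.35 / BW
   = 0.35 / 1236.7
   = 0.0002830112396 s
   = 283.0112 us

283.0112 us


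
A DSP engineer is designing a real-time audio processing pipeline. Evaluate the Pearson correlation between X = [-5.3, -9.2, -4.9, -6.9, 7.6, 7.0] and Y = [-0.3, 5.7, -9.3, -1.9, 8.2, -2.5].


Pearson correlation coefficient (population):
r = cov(X,Y) / (std(X) * std(Y))
Mean X = -1.95, Mean Y = -0.0167
Cov(X,Y) = 8.7425
Std(X) = 6.68699, Std(Y) = 5.71793
r = 0.2286

0.2286


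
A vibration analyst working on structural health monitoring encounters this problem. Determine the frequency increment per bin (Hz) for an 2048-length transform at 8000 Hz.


DFT frequency resolution:
df = fs / N
   = 8000 / 2048
   = 3.9062 Hz

3.9062 Hz


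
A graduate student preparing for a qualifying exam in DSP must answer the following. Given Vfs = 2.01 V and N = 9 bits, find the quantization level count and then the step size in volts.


Step 1 — number of quantization levels:
L = 2^N = 2^9 = 512

Step 2 — LSB step size:
delta = Vfs / L
      = 2.01 / 512
      = 0.00392578 V

Levels = 512; step size = 0.00392578 V


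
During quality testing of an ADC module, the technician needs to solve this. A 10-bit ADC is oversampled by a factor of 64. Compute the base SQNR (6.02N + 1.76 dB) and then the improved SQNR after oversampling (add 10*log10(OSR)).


Step 1 — baseline SQNR at Nyquist:
SQNR_base = 6.02*N + 1.76
          = 6.02*10 + 1.76
          = 61.96 dB

Step 2 — oversampling processing gain:
G = 10*log10(OSR) = 10*log10(64) = 18.06 dB

Step 3 — total:
SQNR_total = 61.96 + 18.06 = 80.02 dB

Base SQNR = 61.96 dB; oversampled SQNR = 80.02 dB


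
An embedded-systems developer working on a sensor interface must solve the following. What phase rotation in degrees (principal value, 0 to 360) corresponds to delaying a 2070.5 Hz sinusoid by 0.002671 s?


Phase shift from frequency and time delay:
phi = 360 * f * t_delay
    = 360 * 2070.5 * 0.002671
    = 1990.91 degrees
    mod 360 = 190.91 degrees

190.91 degrees


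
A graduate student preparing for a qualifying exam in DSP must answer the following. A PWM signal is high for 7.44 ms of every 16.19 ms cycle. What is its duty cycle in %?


Duty cycle as a percentage:
DC = (t_on / T) * 100
   = (7.44 / 16.19) * 100
   = 0.459543 * 100
   = 45.95 %

45.95 %


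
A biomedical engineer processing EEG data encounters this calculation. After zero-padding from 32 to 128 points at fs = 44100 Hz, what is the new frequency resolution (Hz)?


Frequency resolution after zero-padding:
N_padded = 32 * 4 = 128
df = fs / N_padded
   = 44100 / 128
   = 344.5312 Hz

344.5312 Hz


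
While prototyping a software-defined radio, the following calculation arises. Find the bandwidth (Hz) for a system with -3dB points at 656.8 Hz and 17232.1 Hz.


Bandwidth is the difference of -3dB frequencies:
BW = f_high - f_low
   = 17232.1 - 656.8
   = 16575.3 Hz

16575.3 Hz


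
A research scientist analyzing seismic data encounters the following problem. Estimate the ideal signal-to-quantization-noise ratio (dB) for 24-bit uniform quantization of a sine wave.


Theoretical SNR for a full-scale sinusoid:
SNR = 6.02 * N + 1.76
    = 6.02 * 24 + 1.76
    = 144.48 + 1.76
    = 146.24 dB

146.24 dB


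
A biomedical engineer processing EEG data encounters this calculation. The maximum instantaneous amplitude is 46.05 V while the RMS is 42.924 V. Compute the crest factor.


Crest factor is the ratio of peak to RMS:
CF = V_peak / V_rms
   = 46.05 / 42.924
   = 1.0728

1.0728


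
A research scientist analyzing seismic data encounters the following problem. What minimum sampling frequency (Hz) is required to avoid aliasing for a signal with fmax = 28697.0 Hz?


The Nyquist rate is twice the maximum frequency component.
fs_min = 2 * fmax
      = 2 * 28697.0
      = 57394.0 Hz

57394.0


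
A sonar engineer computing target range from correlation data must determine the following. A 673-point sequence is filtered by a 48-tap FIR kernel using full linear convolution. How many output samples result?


Linear convolution output length:
L = N + M - 1
  = 673 + 48 - 1
  = 720 samples

720


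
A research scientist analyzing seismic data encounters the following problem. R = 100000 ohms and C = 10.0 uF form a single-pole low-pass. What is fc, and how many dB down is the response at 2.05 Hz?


Step 1 — cutoff frequency:
fc = 1 / (2*pi*R*C)
C = 10.0 uF = 1e-05 F
fc = 1 / (2*pi*100000*1e-05)
   = 0.159155 Hz

Step 2 — magnitude at f = 2.05 Hz:
|H(f)| = 1 / sqrt(1 + (f/fc)^2)
f/fc = 2.05 / 0.159155 = 12.880525
|H| = 1 / sqrt(1 + 165.907924) = 0.0774037
|H|_dB = 20*log10(0.0774037) = -22.22 dB

fc = 0.159155 Hz; |H(2.05 Hz)| = -22.22 dB


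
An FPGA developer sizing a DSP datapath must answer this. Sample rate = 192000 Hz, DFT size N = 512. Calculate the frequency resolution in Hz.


DFT frequency resolution:
df = fs / N
   = 192000 / 512
   = 375.0 Hz

375.0 Hz


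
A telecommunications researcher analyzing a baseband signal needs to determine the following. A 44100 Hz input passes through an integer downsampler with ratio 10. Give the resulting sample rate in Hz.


Decimation reduces the sample rate:
fs_out = fs_in / M
       = 44100 / 10
       = 4410.0 Hz

4410.0 Hz


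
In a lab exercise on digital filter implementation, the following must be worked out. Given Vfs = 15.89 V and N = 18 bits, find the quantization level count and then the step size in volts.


Step 1 — number of quantization levels:
L = 2^N = 2^18 = 262144

Step 2 — LSB step size:
delta = Vfs / L
      = 15.89 / 262144
      = 6.062e-05 V

Levels = 262144; step size = 6.062e-05 V


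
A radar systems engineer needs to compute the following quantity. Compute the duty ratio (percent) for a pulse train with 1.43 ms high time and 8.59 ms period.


Duty cycle as a percentage:
DC = (t_on / T) * 100
   = (1.43 / 8.59) * 100
   = 0.166473 * 100
   = 16.65 %

16.65 %


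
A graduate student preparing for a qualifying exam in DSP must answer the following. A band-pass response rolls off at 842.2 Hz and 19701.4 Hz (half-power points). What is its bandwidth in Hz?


Bandwidth is the difference of -3dB frequencies:
BW = f_high - f_low
   = 19701.4 - 842.2
   = 18859.2 Hz

18859.2 Hz


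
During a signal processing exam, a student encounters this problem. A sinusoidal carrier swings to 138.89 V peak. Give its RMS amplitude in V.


RMS voltage for a sinusoidal waveform:
V_rms = V_peak / sqrt(2)
      = 138.89 / 1.414214
      = 98.21 V

98.21 V


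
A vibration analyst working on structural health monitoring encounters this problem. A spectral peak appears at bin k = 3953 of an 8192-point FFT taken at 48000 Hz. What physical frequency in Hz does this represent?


Frequency of DFT bin k:
f_k = k * fs / N
    = 3953 * 48000 / 8192
    = 189744000 / 8192
    = 23162.109 Hz

23162.109 Hz


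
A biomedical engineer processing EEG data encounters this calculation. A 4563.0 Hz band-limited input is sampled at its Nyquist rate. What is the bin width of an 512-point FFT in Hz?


Step 1 — Nyquist sampling rate:
fs = 2 * fmax = 2 * 4563.0 = 9126.0 Hz

Step 2 — DFT bin spacing:
df = fs / N = 9126.0 / 512 = 17.8242 Hz

17.8242 Hz


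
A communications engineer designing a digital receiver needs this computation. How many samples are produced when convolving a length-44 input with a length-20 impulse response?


Linear convolution output length:
L = N + M - 1
  = 44 + 20 - 1
  = 63 samples

63


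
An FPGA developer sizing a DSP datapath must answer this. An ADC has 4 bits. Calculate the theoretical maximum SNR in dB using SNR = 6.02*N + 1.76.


Theoretical SNR for a full-scale sinusoid:
SNR = 6.02 * N + 1.76
    = 6.02 * 4 + 1.76
    = 24.08 + 1.76
    = 25.84 dB

25.84 dB


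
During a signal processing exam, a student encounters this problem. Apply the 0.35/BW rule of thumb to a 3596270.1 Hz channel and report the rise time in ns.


Rise time from bandwidth relationship:
tr = 0.35 / BW
   = 0.35 / 3596270.1
   = 9.732305702e-08 s
   = 97.3231 ns

97.3231 ns


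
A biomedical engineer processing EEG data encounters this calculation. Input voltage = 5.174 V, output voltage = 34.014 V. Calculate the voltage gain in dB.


Voltage gain in dB:
G = 20 * log10(Vout / Vin)
  = 20 * log10(34.014 / 5.174)
  = 20 * log10(6.574024)
  = 20 * 0.817831
  = 16.36 dB

16.36 dB


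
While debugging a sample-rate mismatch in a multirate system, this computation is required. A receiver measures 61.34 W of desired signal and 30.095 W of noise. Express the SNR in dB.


SNR in decibels:
SNR = 10 * log10(Ps / Pn)
    = 10 * log10(61.34 / 30.095)
    = 10 * log10(2.0382)
    = 10 * 0.3092
    = 3.09 dB

3.09 dB


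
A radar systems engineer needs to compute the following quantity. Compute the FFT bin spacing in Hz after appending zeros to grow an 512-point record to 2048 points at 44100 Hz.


Frequency resolution after zero-padding:
N_padded = 512 * 4 = 2048
df = fs / N_padded
   = 44100 / 2048
   = 21.5332 Hz

21.5332 Hz


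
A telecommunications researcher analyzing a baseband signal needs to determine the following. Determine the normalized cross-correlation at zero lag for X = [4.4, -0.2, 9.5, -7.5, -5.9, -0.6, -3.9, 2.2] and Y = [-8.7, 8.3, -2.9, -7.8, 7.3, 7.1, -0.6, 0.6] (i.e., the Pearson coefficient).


Pearson correlation coefficient (population):
r = cov(X,Y) / (std(X) * std(Y))
Mean X = -0.25, Mean Y = 0.4125
Cov(X,Y) = -6.479375
Std(X) = 5.251428, Std(Y) = 6.293734
r = -0.196

-0.196


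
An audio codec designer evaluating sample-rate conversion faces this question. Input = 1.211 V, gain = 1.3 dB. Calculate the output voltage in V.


Output voltage from dB gain:
V_out = V_in * 10^(gain_dB / 20)
      = 1.211 * 10^(1.3 / 20)
      = 1.211 * 1.161449
      = 1.4065 V

1.4065 V


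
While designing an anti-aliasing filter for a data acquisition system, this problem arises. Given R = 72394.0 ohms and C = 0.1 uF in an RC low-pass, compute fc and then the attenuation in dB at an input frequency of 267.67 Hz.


Step 1 — cutoff frequency:
fc = 1 / (2*pi*R*C)
C = 0.1 uF = 1e-07 F
fc = 1 / (2*pi*72394.0*1e-07)
   = 21.9845 Hz

Step 2 — magnitude at f = 267.67 Hz:
|H(f)| = 1 / sqrt(1 + (f/fc)^2)
f/fc = 267.67 / 21.9845 = 12.175396
|H| = 1 / sqrt(1 + 148.240268) = 0.0818572
|H|_dB = 20*log10(0.0818572) = -21.74 dB

fc = 21.9845 Hz; |H(267.67 Hz)| = -21.74 dB


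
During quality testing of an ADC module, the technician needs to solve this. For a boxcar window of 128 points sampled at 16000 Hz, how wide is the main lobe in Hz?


Main lobe width for a rectangular window:
Width = 2 * fs / N
      = 2 * 16000 / 128
      = 32000 / 128
      = 250.0 Hz

250.0 Hz


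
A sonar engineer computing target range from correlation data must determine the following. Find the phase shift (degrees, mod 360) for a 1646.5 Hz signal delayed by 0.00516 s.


Phase shift from frequency and time delay:
phi = 360 * f * t_delay
    = 360 * 1646.5 * 0.00516
    = 3058.54 degrees
    mod 360 = 178.54 degrees

178.54 degrees


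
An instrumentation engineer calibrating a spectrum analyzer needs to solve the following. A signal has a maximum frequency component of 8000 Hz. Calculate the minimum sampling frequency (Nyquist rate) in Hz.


The Nyquist rate is twice the maximum frequency component.
fs_min = 2 * fmax
      = 2 * 8000
      = 16000 Hz

16000


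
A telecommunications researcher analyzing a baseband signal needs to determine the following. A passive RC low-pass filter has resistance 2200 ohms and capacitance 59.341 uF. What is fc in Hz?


Cutoff frequency of a first-order RC filter:
fc = 1 / (2 * pi * R * C)
C = 59.341 uF = 5.9341e-05 F
fc = 1 / (2 * pi * 2200 * 5.9341e-05)
   = 1 / 0.82027109848936
   = 1.219109 Hz

1.219109 Hz


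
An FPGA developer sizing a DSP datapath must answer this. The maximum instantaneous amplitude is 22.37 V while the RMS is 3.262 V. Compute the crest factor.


Crest factor is the ratio of peak to RMS:
CF = V_peak / V_rms
   = 22.37 / 3.262
   = 6.8578

6.8578


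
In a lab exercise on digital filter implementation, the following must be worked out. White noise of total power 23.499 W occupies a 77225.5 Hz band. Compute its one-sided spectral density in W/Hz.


Power spectral density:
PSD = P / BW
    = 23.499 / 77225.5
    = 0.00030429 W/Hz

0.00030429 W/Hz


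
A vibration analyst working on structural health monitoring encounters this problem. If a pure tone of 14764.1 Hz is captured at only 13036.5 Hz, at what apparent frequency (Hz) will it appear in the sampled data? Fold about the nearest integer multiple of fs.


Compute the nearest integer multiple of fs to the signal:
n = round(14764.1 / 13036.5) = 1
f_alias = |14764.1 - 1 * 13036.5|
        = |14764.1 - 13036.5|
        = 1727.6 Hz

1727.6


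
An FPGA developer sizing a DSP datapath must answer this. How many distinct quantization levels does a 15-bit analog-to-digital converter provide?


Number of quantization levels = 2^N
= 2^15
= 32768

32768


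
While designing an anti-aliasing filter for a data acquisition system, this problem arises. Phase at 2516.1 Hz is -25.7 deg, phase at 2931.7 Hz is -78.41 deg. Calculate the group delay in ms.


Group delay from phase difference:
tau = -d(phi)/d(omega)
d(phi) = -52.71 deg = -0.919963 rad
d(omega) = 2*pi*(2931.7 - 2516.1) = 2611.2918 rad/s
tau = -(-0.919963) / 2611.2918
    = 0.3523 ms

0.3523 ms


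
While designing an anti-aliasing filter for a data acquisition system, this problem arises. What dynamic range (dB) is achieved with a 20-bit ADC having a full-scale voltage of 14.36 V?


Dynamic range from full-scale to LSB:
V_min = V_max / 2^bits = 14.36 / 2^20
DR = 20 * log10(V_max / V_min)
   = 20 * log10(2^20)
   = 20 * 20 * log10(2)
   = 120.41 dB

120.41 dB


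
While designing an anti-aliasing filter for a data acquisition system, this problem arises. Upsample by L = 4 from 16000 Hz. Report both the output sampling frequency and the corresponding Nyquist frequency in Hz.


Step 1 — output sample rate after interpolation by L:
fs_out = L * fs_in = 4 * 16000 = 64000 Hz

Step 2 — Nyquist frequency of the output stream:
f_Nyq = fs_out / 2 = 64000 / 2 = 32000.0 Hz

fs_out = 64000 Hz; f_Nyquist = 32000.0 Hz


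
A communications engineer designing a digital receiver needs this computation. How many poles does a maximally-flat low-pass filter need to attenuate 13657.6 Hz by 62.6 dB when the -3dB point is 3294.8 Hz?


Butterworth filter order formula:
n = log10(10^(A/10) - 1) / (2 * log10(f_stop/f_pass))
10^(62.6/10) - 1 = 1819699.8586
f_stop/f_pass = 13657.6 / 3294.8 = 4.1452
n = 5.0685 -> ceil = 6

6


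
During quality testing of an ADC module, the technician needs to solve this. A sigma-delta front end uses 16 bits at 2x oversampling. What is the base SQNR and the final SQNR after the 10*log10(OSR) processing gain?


Step 1 — baseline SQNR at Nyquist:
SQNR_base = 6.02*N + 1.76
          = 6.02*16 + 1.76
          = 98.08 dB

Step 2 — oversampling processing gain:
G = 10*log10(OSR) = 10*log10(2) = 3.01 dB

Step 3 — total:
SQNR_total = 98.08 + 3.01 = 101.09 dB

Base SQNR = 98.08 dB; oversampled SQNR = 101.09 dB


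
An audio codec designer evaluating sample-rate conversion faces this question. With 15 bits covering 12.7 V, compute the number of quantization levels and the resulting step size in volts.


Step 1 — number of quantization levels:
L = 2^N = 2^15 = 32768

Step 2 — LSB step size:
delta = Vfs / L
      = 12.7 / 32768
      = 0.00038757 V

Levels = 32768; step size = 0.00038757 V


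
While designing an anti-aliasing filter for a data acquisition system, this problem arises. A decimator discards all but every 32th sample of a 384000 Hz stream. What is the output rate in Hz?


Decimation reduces the sample rate:
fs_out = fs_in / M
       = 384000 / 32
       = 12000.0 Hz

12000.0 Hz


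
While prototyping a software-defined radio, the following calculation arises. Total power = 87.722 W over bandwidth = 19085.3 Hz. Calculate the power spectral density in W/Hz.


Power spectral density:
PSD = P / BW
    = 87.722 / 19085.3
    = 0.00459631 W/Hz

0.00459631 W/Hz


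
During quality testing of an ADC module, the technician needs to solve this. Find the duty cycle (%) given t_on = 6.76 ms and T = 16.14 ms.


Duty cycle as a percentage:
DC = (t_on / T) * 100
   = (6.76 / 16.14) * 100
   = 0.418835 * 100
   = 41.88 %

41.88 %


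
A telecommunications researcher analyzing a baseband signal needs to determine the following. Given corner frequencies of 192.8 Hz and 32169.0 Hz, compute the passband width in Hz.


Bandwidth is the difference of -3dB frequencies:
BW = f_high - f_low
   = 32169.0 - 192.8
   = 31976.2 Hz

31976.2 Hz


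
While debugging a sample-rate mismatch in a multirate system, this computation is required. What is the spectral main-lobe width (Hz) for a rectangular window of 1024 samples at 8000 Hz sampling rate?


Main lobe width for a rectangular window:
Width = 2 * fs / N
      = 2 * 8000 / 1024
      = 16000 / 1024
      = 15.625 Hz

15.625 Hz


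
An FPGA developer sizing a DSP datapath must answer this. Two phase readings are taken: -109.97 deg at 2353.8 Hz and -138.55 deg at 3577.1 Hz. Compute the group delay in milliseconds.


Group delay from phase difference:
tau = -d(phi)/d(omega)
d(phi) = -28.58 deg = -0.498815 rad
d(omega) = 2*pi*(3577.1 - 2353.8) = 7686.2206 rad/s
tau = -(-0.498815) / 7686.2206
    = 0.0649 ms

0.0649 ms


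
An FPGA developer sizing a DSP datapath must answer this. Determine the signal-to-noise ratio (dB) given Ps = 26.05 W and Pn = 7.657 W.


SNR in decibels:
SNR = 10 * log10(Ps / Pn)
    = 10 * log10(26.05 / 7.657)
    = 10 * log10(3.4021)
    = 10 * 0.5317
    = 5.32 dB

5.32 dB


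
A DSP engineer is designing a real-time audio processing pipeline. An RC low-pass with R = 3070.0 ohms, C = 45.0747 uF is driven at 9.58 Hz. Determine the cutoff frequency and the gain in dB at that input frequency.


Step 1 — cutoff frequency:
fc = 1 / (2*pi*R*C)
C = 45.0747 uF = 4.50747e-05 F
fc = 1 / (2*pi*3070.0*4.50747e-05)
   = 1.15014 Hz

Step 2 — magnitude at f = 9.58 Hz:
|H(f)| = 1 / sqrt(1 + (f/fc)^2)
f/fc = 9.58 / 1.15014 = 8.329421
|H| = 1 / sqrt(1 + 69.379254) = 0.1192004
|H|_dB = 20*log10(0.1192004) = -18.47 dB

fc = 1.15014 Hz; |H(9.58 Hz)| = -18.47 dB


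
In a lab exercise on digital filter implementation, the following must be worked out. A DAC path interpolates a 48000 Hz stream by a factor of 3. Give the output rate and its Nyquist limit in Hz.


Step 1 — output sample rate after interpolation by L:
fs_out = L * fs_in = 3 * 48000 = 144000 Hz

Step 2 — Nyquist frequency of the output stream:
f_Nyq = fs_out / 2 = 144000 / 2 = 72000.0 Hz

fs_out = 144000 Hz; f_Nyquist = 72000.0 Hz


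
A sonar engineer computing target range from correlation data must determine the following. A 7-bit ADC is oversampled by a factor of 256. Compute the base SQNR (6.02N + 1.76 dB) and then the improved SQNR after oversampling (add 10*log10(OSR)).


Step 1 — baseline SQNR at Nyquist:
SQNR_base = 6.02*N + 1.76
          = 6.02*7 + 1.76
          = 43.9 dB

Step 2 — oversampling processing gain:
G = 10*log10(OSR) = 10*log10(256) = 24.08 dB

Step 3 — total:
SQNR_total = 43.9 + 24.08 = 67.98 dB

Base SQNR = 43.9 dB; oversampled SQNR = 67.98 dB


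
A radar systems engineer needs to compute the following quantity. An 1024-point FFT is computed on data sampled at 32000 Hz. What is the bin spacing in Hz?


DFT frequency resolution:
df = fs / N
   = 32000 / 1024
   = 31.25 Hz

31.25 Hz


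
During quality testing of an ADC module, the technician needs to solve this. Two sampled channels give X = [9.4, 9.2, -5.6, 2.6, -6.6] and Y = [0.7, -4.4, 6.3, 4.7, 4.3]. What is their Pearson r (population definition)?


Pearson correlation coefficient (population):
r = cov(X,Y) / (std(X) * std(Y))
Mean X = 1.8, Mean Y = 2.32
Cov(X,Y) = -21.244
Std(X) = 6.906229, Std(Y) = 3.826434
r = -0.8039

-0.8039


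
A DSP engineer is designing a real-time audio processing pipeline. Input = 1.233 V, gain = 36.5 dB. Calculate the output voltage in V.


Output voltage from dB gain:
V_out = V_in * 10^(gain_dB / 20)
      = 1.233 * 10^(36.5 / 20)
      = 1.233 * 66.834392
      = 82.4068 V

82.4068 V


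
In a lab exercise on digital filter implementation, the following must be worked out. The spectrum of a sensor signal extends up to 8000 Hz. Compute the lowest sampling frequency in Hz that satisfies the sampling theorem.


The Nyquist rate is twice the maximum frequency component.
fs_min = 2 * fmax
      = 2 * 8000
      = 16000 Hz

16000


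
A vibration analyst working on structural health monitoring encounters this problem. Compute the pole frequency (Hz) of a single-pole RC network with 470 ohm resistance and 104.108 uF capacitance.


Cutoff frequency of a first-order RC filter:
fc = 1 / (2 * pi * R * C)
C = 104.108 uF = 0.000104108 F
fc = 1 / (2 * pi * 470 * 0.000104108)
   = 1 / 0.30744103230113
   = 3.252656 Hz

3.252656 Hz


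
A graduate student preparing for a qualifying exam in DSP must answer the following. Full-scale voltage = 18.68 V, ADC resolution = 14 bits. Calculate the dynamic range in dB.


Dynamic range from full-scale to LSB:
V_min = V_max / 2^bits = 18.68 / 2^14
DR = 20 * log10(V_max / V_min)
   = 20 * log10(2^14)
   = 20 * 14 * log10(2)
   = 84.29 dB

84.29 dB


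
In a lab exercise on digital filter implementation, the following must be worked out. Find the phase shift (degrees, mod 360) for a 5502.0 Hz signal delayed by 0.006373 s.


Phase shift from frequency and time delay:
phi = 360 * f * t_delay
    = 360 * 5502.0 * 0.006373
    = 12623.13 degrees
    mod 360 = 23.13 degrees

23.13 degrees


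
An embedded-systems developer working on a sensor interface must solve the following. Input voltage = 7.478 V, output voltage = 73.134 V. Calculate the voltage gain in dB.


Voltage gain in dB:
G = 20 * log10(Vout / Vin)
  = 20 * log10(73.134 / 7.478)
  = 20 * log10(9.779888)
  = 20 * 0.990334
  = 19.81 dB

19.81 dB


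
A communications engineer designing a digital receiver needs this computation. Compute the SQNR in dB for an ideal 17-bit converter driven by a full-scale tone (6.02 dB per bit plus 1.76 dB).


Theoretical SNR for a full-scale sinusoid:
SNR = 6.02 * N + 1.76
    = 6.02 * 17 + 1.76
    = 102.34 + 1.76
    = 104.1 dB

104.1 dB


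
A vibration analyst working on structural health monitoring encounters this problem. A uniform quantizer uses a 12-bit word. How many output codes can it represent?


Number of quantization levels = 2^N
= 2^12
= 4096

4096


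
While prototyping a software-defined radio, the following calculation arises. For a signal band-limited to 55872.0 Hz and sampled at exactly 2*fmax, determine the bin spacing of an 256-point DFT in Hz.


Step 1 — Nyquist sampling rate:
fs = 2 * fmax = 2 * 55872.0 = 111744.0 Hz

Step 2 — DFT bin spacing:
df = fs / N = 111744.0 / 256 = 436.5 Hz

436.5 Hz


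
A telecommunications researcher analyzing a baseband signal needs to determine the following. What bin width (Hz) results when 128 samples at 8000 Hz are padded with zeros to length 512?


Frequency resolution after zero-padding:
N_padded = 128 * 4 = 512
df = fs / N_padded
   = 8000 / 512
   = 15.625 Hz

15.625 Hz


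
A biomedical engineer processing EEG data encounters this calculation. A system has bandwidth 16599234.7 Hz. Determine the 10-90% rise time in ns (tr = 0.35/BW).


Rise time from bandwidth relationship:
tr = 0.35 / BW
   = 0.35 / 16599234.7
   = 2.108530943e-08 s
   = 21.0853 ns

21.0853 ns


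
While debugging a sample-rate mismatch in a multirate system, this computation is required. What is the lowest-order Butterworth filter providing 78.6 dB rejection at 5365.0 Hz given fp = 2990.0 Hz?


Butterworth filter order formula:
n = log10(10^(A/10) - 1) / (2 * log10(f_stop/f_pass))
10^(78.6/10) - 1 = 72443595.0075
f_stop/f_pass = 5365.0 / 2990.0 = 1.7943
n = 15.4786 -> ceil = 16

16


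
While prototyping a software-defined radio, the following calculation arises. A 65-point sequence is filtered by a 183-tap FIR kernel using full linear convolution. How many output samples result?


Linear convolution output length:
L = N + M - 1
  = 65 + 183 - 1
  = 247 samples

247


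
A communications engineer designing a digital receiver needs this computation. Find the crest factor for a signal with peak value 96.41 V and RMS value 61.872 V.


Crest factor is the ratio of peak to RMS:
CF = V_peak / V_rms
   = 96.41 / 61.872
   = 1.5582

1.5582


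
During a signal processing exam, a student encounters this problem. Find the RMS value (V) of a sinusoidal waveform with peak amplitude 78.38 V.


RMS voltage for a sinusoidal waveform:
V_rms = V_peak / sqrt(2)
      = 78.38 / 1.414214
      = 55.423 V

55.423 V


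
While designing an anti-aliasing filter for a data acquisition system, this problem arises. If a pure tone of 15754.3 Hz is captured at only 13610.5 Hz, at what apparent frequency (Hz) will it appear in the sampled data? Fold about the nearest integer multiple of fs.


Compute the nearest integer multiple of fs to the signal:
n = round(15754.3 / 13610.5) = 1
f_alias = |15754.3 - 1 * 13610.5|
        = |15754.3 - 13610.5|
        = 2143.8 Hz

2143.8


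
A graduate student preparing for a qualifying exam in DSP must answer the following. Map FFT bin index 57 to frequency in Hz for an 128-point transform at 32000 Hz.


Frequency of DFT bin k:
f_k = k * fs / N
    = 57 * 32000 / 128
    = 1824000 / 128
    = 14250.0 Hz

14250.0 Hz


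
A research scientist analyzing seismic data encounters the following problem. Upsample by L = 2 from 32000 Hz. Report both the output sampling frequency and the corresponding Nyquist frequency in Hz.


Step 1 — output sample rate after interpolation by L:
fs_out = L * fs_in = 2 * 32000 = 64000 Hz

Step 2 — Nyquist frequency of the output stream:
f_Nyq = fs_out / 2 = 64000 / 2 = 32000.0 Hz

fs_out = 64000 Hz; f_Nyquist = 32000.0 Hz


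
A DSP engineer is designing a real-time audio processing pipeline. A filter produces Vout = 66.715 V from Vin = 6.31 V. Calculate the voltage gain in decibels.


Voltage gain in dB:
G = 20 * log10(Vout / Vin)
  = 20 * log10(66.715 / 6.31)
  = 20 * log10(10.5729)
  = 20 * 1.024194
  = 20.48 dB

20.48 dB


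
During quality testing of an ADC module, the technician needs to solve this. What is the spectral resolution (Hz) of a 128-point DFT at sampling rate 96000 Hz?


DFT frequency resolution:
df = fs / N
   = 96000 / 128
   = 750.0 Hz

750.0 Hz


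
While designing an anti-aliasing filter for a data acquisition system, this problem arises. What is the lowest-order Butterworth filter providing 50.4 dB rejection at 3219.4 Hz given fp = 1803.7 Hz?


Butterworth filter order formula:
n = log10(10^(A/10) - 1) / (2 * log10(f_stop/f_pass))
10^(50.4/10) - 1 = 109646.8196
f_stop/f_pass = 3219.4 / 1803.7 = 1.7849
n = 10.0155 -> ceil = 11

11


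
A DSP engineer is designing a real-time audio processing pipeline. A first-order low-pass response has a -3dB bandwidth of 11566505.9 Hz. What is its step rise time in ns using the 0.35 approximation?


Rise time from bandwidth relationship:
tr = 0.35 / BW
   = 0.35 / 11566505.9
   = 3.025978658e-08 s
   = 30.2598 ns

30.2598 ns


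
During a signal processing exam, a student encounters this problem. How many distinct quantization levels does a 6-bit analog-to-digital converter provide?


Number of quantization levels = 2^N
= 2^6
= 64

64


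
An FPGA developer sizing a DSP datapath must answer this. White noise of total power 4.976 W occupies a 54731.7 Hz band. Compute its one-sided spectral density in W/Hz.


Power spectral density:
PSD = P / BW
    = 4.976 / 54731.7
    = 9.092e-05 W/Hz

9.092e-05 W/Hz


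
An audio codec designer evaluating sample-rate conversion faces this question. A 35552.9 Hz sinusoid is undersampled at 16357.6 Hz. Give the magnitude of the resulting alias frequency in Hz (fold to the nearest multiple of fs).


Compute the nearest integer multiple of fs to the signal:
n = round(35552.9 / 16357.6) = 2
f_alias = |35552.9 - 2 * 16357.6|
        = |35552.9 - 32715.2|
        = 2837.7 Hz

2837.7


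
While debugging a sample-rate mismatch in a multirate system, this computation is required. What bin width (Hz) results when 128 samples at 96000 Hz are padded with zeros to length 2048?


Frequency resolution after zero-padding:
N_padded = 128 * 16 = 2048
df = fs / N_padded
   = 96000 / 2048
   = 46.875 Hz

46.875 Hz


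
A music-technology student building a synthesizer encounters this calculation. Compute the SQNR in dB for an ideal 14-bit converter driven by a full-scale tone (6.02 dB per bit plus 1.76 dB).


Theoretical SNR for a full-scale sinusoid:
SNR = 6.02 * N + 1.76
    = 6.02 * 14 + 1.76
    = 84.28 + 1.76
    = 86.04 dB

86.04 dB


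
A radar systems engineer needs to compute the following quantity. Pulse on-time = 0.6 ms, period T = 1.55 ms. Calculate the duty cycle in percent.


Duty cycle as a percentage:
DC = (t_on / T) * 100
   = (0.6 / 1.55) * 100
   = 0.387097 * 100
   = 38.71 %

38.71 %


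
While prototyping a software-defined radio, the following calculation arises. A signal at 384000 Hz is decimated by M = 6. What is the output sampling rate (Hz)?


Decimation reduces the sample rate:
fs_out = fs_in / M
       = 384000 / 6
       = 64000.0 Hz

64000.0 Hz


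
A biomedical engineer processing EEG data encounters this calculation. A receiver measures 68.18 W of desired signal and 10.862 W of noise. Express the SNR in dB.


SNR in decibels:
SNR = 10 * log10(Ps / Pn)
    = 10 * log10(68.18 / 10.862)
    = 10 * log10(6.2769)
    = 10 * 0.7977
    = 7.98 dB

7.98 dB


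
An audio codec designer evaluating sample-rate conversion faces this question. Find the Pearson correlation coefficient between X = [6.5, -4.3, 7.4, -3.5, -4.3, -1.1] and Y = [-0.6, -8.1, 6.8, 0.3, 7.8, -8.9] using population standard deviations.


Pearson correlation coefficient (population):
r = cov(X,Y) / (std(X) * std(Y))
Mean X = 0.1167, Mean Y = -0.45
Cov(X,Y) = 9.460833
Std(X) = 4.955945, Std(Y) = 6.469608
r = 0.2951

0.2951


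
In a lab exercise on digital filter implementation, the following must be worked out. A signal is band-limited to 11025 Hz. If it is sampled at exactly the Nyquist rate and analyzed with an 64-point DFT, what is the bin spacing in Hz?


Step 1 — Nyquist sampling rate:
fs = 2 * fmax = 2 * 11025 = 22050 Hz

Step 2 — DFT bin spacing:
df = fs / N = 22050 / 64 = 344.5312 Hz

344.5312 Hz


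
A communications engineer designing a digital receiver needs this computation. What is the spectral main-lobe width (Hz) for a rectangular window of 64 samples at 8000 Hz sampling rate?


Main lobe width for a rectangular window:
Width = 2 * fs / N
      = 2 * 8000 / 64
      = 16000 / 64
      = 250.0 Hz

250.0 Hz


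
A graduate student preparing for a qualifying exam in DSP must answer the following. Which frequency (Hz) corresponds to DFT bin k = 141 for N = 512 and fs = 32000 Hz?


Frequency of DFT bin k:
f_k = k * fs / N
    = 141 * 32000 / 512
    = 4512000 / 512
    = 8812.5 Hz

8812.5 Hz


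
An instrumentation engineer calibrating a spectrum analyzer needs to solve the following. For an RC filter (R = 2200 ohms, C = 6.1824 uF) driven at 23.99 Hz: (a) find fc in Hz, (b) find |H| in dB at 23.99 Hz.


Step 1 — cutoff frequency:
fc = 1 / (2*pi*R*C)
C = 6.1824 uF = 6.1824e-06 F
fc = 1 / (2*pi*2200*6.1824e-06)
   = 11.7015 Hz

Step 2 — magnitude at f = 23.99 Hz:
|H(f)| = 1 / sqrt(1 + (f/fc)^2)
f/fc = 23.99 / 11.7015 = 2.050165
|H| = 1 / sqrt(1 + 4.203177) = 0.4383951
|H|_dB = 20*log10(0.4383951) = -7.16 dB

fc = 11.7015 Hz; |H(23.99 Hz)| = -7.16 dB
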